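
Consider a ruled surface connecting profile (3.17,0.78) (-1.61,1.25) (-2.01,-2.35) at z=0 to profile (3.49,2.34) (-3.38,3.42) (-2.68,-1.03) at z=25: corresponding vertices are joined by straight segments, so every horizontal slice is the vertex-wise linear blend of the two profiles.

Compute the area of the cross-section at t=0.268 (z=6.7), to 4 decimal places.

Cross-section at t=0.268: each vertex is (1-t)·p0[i] + t·p1[i].
  v1: (1-0.268)·(3.17,0.78) + 0.268·(3.49,2.34) = (3.2558,1.1981)
  v2: (1-0.268)·(-1.61,1.25) + 0.268·(-3.38,3.42) = (-2.0844,1.8316)
  v3: (1-0.268)·(-2.01,-2.35) + 0.268·(-2.68,-1.03) = (-2.1896,-1.9962)
Shoelace sum Σ(x_i·y_{i+1} − x_{i+1}·y_i):
  i=1: 3.2558·1.8316 − -2.0844·1.1981 = +8.4603 (running +8.4603)
  i=2: -2.0844·-1.9962 − -2.1896·1.8316 = +8.1712 (running +16.6315)
  i=3: -2.1896·1.1981 − 3.2558·-1.9962 = +3.8760 (running +20.5076)
Area = |Σ|/2 = |20.5076|/2 = 10.2538

Area at t=0.268: 10.2538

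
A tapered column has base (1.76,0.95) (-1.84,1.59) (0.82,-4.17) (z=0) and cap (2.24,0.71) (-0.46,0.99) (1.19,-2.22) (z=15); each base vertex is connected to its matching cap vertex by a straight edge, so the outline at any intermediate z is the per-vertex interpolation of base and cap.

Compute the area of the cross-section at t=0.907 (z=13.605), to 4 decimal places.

Cross-section at t=0.907: each vertex is (1-t)·p0[i] + t·p1[i].
  v1: (1-0.907)·(1.76,0.95) + 0.907·(2.24,0.71) = (2.1954,0.7323)
  v2: (1-0.907)·(-1.84,1.59) + 0.907·(-0.46,0.99) = (-0.5883,1.0458)
  v3: (1-0.907)·(0.82,-4.17) + 0.907·(1.19,-2.22) = (1.1556,-2.4014)
Shoelace sum Σ(x_i·y_{i+1} − x_{i+1}·y_i):
  i=1: 2.1954·1.0458 − -0.5883·0.7323 = +2.7268 (running +2.7268)
  i=2: -0.5883·-2.4014 − 1.1556·1.0458 = +0.2043 (running +2.9311)
  i=3: 1.1556·0.7323 − 2.1954·-2.4014 = +6.1181 (running +9.0491)
Area = |Σ|/2 = |9.0491|/2 = 4.5246

Area at t=0.907: 4.5246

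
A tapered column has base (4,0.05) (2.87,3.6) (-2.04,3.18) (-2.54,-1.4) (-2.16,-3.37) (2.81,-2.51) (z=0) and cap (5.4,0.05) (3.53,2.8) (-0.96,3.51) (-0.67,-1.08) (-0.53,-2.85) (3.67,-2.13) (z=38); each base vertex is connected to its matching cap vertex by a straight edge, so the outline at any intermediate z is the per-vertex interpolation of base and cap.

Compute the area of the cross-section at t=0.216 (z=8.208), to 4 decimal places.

Cross-section at t=0.216: each vertex is (1-t)·p0[i] + t·p1[i].
  v1: (1-0.216)·(4,0.05) + 0.216·(5.4,0.05) = (4.3024,0.0500)
  v2: (1-0.216)·(2.87,3.6) + 0.216·(3.53,2.8) = (3.0126,3.4272)
  v3: (1-0.216)·(-2.04,3.18) + 0.216·(-0.96,3.51) = (-1.8067,3.2513)
  v4: (1-0.216)·(-2.54,-1.4) + 0.216·(-0.67,-1.08) = (-2.1361,-1.3309)
  v5: (1-0.216)·(-2.16,-3.37) + 0.216·(-0.53,-2.85) = (-1.8079,-3.2577)
  v6: (1-0.216)·(2.81,-2.51) + 0.216·(3.67,-2.13) = (2.9958,-2.4279)
Shoelace sum Σ(x_i·y_{i+1} − x_{i+1}·y_i):
  i=1: 4.3024·3.4272 − 3.0126·0.0500 = +14.5946 (running +14.5946)
  i=2: 3.0126·3.2513 − -1.8067·3.4272 = +15.9867 (running +30.5812)
  i=3: -1.8067·-1.3309 − -2.1361·3.2513 = +9.3495 (running +39.9307)
  i=4: -2.1361·-3.2577 − -1.8079·-1.3309 = +4.5525 (running +44.4833)
  i=5: -1.8079·-2.4279 − 2.9958·-3.2577 = +14.1487 (running +58.6320)
  i=6: 2.9958·0.0500 − 4.3024·-2.4279 = +10.5957 (running +69.2277)
Area = |Σ|/2 = |69.2277|/2 = 34.6138

Area at t=0.216: 34.6138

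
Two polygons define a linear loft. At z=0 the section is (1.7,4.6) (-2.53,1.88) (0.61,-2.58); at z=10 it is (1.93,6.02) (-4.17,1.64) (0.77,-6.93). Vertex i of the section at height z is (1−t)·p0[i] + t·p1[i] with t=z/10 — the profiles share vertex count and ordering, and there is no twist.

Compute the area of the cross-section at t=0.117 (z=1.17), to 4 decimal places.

Cross-section at t=0.117: each vertex is (1-t)·p0[i] + t·p1[i].
  v1: (1-0.117)·(1.7,4.6) + 0.117·(1.93,6.02) = (1.7269,4.7661)
  v2: (1-0.117)·(-2.53,1.88) + 0.117·(-4.17,1.64) = (-2.7219,1.8519)
  v3: (1-0.117)·(0.61,-2.58) + 0.117·(0.77,-6.93) = (0.6287,-3.0890)
Shoelace sum Σ(x_i·y_{i+1} − x_{i+1}·y_i):
  i=1: 1.7269·1.8519 − -2.7219·4.7661 = +16.1710 (running +16.1710)
  i=2: -2.7219·-3.0890 − 0.6287·1.8519 = +7.2434 (running +23.4144)
  i=3: 0.6287·4.7661 − 1.7269·-3.0890 = +8.3309 (running +31.7453)
Area = |Σ|/2 = |31.7453|/2 = 15.8726

Area at t=0.117: 15.8726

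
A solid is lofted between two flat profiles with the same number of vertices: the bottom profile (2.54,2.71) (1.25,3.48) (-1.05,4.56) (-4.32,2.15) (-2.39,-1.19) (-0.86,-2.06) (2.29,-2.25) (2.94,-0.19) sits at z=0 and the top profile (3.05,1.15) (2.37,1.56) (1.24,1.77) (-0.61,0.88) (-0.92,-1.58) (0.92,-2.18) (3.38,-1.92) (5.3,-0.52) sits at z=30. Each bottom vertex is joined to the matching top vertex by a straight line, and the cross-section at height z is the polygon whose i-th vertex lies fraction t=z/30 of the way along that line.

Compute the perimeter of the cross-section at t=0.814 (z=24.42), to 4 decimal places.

Cross-section at t=0.814: each vertex is (1-t)·p0[i] + t·p1[i].
  v1: (1-0.814)·(2.54,2.71) + 0.814·(3.05,1.15) = (2.9551,1.4402)
  v2: (1-0.814)·(1.25,3.48) + 0.814·(2.37,1.56) = (2.1617,1.9171)
  v3: (1-0.814)·(-1.05,4.56) + 0.814·(1.24,1.77) = (0.8141,2.2889)
  v4: (1-0.814)·(-4.32,2.15) + 0.814·(-0.61,0.88) = (-1.3001,1.1162)
  v5: (1-0.814)·(-2.39,-1.19) + 0.814·(-0.92,-1.58) = (-1.1934,-1.5075)
  v6: (1-0.814)·(-0.86,-2.06) + 0.814·(0.92,-2.18) = (0.5889,-2.1577)
  v7: (1-0.814)·(2.29,-2.25) + 0.814·(3.38,-1.92) = (3.1773,-1.9814)
  v8: (1-0.814)·(2.94,-0.19) + 0.814·(5.3,-0.52) = (4.8610,-0.4586)
Perimeter = Σ |v_{i+1} − v_i|:
  edge 1→2: √(-0.7935² + 0.4770²) = 0.9258 (running 0.9258)
  edge 2→3: √(-1.3476² + 0.3718²) = 1.3980 (running 2.3238)
  edge 3→4: √(-2.1141² + -1.1727²) = 2.4176 (running 4.7414)
  edge 4→5: √(0.1066² + -2.6237²) = 2.6258 (running 7.3672)
  edge 5→6: √(1.7823² + -0.6502²) = 1.8972 (running 9.2644)
  edge 6→7: √(2.5883² + 0.1763²) = 2.5943 (running 11.8588)
  edge 7→8: √(1.6838² + 1.5228²) = 2.2702 (running 14.1290)
  edge 8→1: √(-1.9059² + 1.8988²) = 2.6903 (running 16.8193)
Perimeter = 16.8193

Perimeter at t=0.814: 16.8193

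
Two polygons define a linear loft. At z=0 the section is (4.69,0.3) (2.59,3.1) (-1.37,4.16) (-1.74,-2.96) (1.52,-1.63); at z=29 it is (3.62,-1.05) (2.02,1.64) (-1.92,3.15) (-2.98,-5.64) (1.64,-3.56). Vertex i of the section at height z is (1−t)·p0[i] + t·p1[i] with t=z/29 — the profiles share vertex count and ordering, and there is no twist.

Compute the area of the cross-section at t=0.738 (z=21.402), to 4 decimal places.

Cross-section at t=0.738: each vertex is (1-t)·p0[i] + t·p1[i].
  v1: (1-0.738)·(4.69,0.3) + 0.738·(3.62,-1.05) = (3.9003,-0.6963)
  v2: (1-0.738)·(2.59,3.1) + 0.738·(2.02,1.64) = (2.1693,2.0225)
  v3: (1-0.738)·(-1.37,4.16) + 0.738·(-1.92,3.15) = (-1.7759,3.4146)
  v4: (1-0.738)·(-1.74,-2.96) + 0.738·(-2.98,-5.64) = (-2.6551,-4.9378)
  v5: (1-0.738)·(1.52,-1.63) + 0.738·(1.64,-3.56) = (1.6086,-3.0543)
Shoelace sum Σ(x_i·y_{i+1} − x_{i+1}·y_i):
  i=1: 3.9003·2.0225 − 2.1693·-0.6963 = +9.3990 (running +9.3990)
  i=2: 2.1693·3.4146 − -1.7759·2.0225 = +10.9993 (running +20.3983)
  i=3: -1.7759·-4.9378 − -2.6551·3.4146 = +17.8353 (running +38.2336)
  i=4: -2.6551·-3.0543 − 1.6086·-4.9378 = +16.0525 (running +54.2861)
  i=5: 1.6086·-0.6963 − 3.9003·-3.0543 = +10.7929 (running +65.0790)
Area = |Σ|/2 = |65.0790|/2 = 32.5395

Area at t=0.738: 32.5395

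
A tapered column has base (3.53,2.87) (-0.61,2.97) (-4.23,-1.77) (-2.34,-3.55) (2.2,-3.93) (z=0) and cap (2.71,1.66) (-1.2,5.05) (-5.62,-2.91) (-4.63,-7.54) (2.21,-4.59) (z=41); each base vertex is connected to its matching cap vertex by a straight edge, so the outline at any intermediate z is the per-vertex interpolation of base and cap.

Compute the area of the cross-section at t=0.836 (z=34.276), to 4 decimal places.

Area at t=0.836: 60.2538

Cross-section at t=0.836: each vertex is (1-t)·p0[i] + t·p1[i].
  v1: (1-0.836)·(3.53,2.87) + 0.836·(2.71,1.66) = (2.8445,1.8584)
  v2: (1-0.836)·(-0.61,2.97) + 0.836·(-1.2,5.05) = (-1.1032,4.7089)
  v3: (1-0.836)·(-4.23,-1.77) + 0.836·(-5.62,-2.91) = (-5.3920,-2.7230)
  v4: (1-0.836)·(-2.34,-3.55) + 0.836·(-4.63,-7.54) = (-4.2544,-6.8856)
  v5: (1-0.836)·(2.2,-3.93) + 0.836·(2.21,-4.59) = (2.2084,-4.4818)
Shoelace sum Σ(x_i·y_{i+1} − x_{i+1}·y_i):
  i=1: 2.8445·4.7089 − -1.1032·1.8584 = +15.4446 (running +15.4446)
  i=2: -1.1032·-2.7230 − -5.3920·4.7089 = +28.3946 (running +43.8393)
  i=3: -5.3920·-6.8856 − -4.2544·-2.7230 = +25.5426 (running +69.3819)
  i=4: -4.2544·-4.4818 − 2.2084·-6.8856 = +34.2734 (running +103.6552)
  i=5: 2.2084·1.8584 − 2.8445·-4.4818 = +16.8524 (running +120.5076)
Area = |Σ|/2 = |120.5076|/2 = 60.2538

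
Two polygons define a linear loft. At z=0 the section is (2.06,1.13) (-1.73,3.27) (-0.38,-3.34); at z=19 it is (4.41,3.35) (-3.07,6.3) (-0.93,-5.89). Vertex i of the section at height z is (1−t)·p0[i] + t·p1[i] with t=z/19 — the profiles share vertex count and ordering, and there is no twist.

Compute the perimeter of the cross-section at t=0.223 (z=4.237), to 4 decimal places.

Perimeter at t=0.223: 19.5013

Cross-section at t=0.223: each vertex is (1-t)·p0[i] + t·p1[i].
  v1: (1-0.223)·(2.06,1.13) + 0.223·(4.41,3.35) = (2.5841,1.6251)
  v2: (1-0.223)·(-1.73,3.27) + 0.223·(-3.07,6.3) = (-2.0288,3.9457)
  v3: (1-0.223)·(-0.38,-3.34) + 0.223·(-0.93,-5.89) = (-0.5027,-3.9086)
Perimeter = Σ |v_{i+1} − v_i|:
  edge 1→2: √(-4.6129² + 2.3206²) = 5.1637 (running 5.1637)
  edge 2→3: √(1.5262² + -7.8543²) = 8.0012 (running 13.1649)
  edge 3→1: √(3.0867² + 5.5337²) = 6.3364 (running 19.5013)
Perimeter = 19.5013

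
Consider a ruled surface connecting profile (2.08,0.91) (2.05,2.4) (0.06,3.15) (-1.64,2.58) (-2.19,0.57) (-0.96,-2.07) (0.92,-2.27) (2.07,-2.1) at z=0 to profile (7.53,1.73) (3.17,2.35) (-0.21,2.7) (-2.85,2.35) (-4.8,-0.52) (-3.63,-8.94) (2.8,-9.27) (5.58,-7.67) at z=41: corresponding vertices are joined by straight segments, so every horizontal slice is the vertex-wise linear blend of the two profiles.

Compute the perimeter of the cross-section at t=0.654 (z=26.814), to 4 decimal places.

Perimeter at t=0.654: 32.4325

Cross-section at t=0.654: each vertex is (1-t)·p0[i] + t·p1[i].
  v1: (1-0.654)·(2.08,0.91) + 0.654·(7.53,1.73) = (5.6443,1.4463)
  v2: (1-0.654)·(2.05,2.4) + 0.654·(3.17,2.35) = (2.7825,2.3673)
  v3: (1-0.654)·(0.06,3.15) + 0.654·(-0.21,2.7) = (-0.1166,2.8557)
  v4: (1-0.654)·(-1.64,2.58) + 0.654·(-2.85,2.35) = (-2.4313,2.4296)
  v5: (1-0.654)·(-2.19,0.57) + 0.654·(-4.8,-0.52) = (-3.8969,-0.1429)
  v6: (1-0.654)·(-0.96,-2.07) + 0.654·(-3.63,-8.94) = (-2.7062,-6.5630)
  v7: (1-0.654)·(0.92,-2.27) + 0.654·(2.8,-9.27) = (2.1495,-6.8480)
  v8: (1-0.654)·(2.07,-2.1) + 0.654·(5.58,-7.67) = (4.3655,-5.7428)
Perimeter = Σ |v_{i+1} − v_i|:
  edge 1→2: √(-2.8618² + 0.9210²) = 3.0064 (running 3.0064)
  edge 2→3: √(-2.8991² + 0.4884²) = 2.9399 (running 5.9463)
  edge 3→4: √(-2.3148² + -0.4261²) = 2.3537 (running 8.2999)
  edge 4→5: √(-1.4656² + -2.5724²) = 2.9606 (running 11.2606)
  edge 5→6: √(1.1908² + -6.4201²) = 6.5296 (running 17.7902)
  edge 6→7: √(4.8557² + -0.2850²) = 4.8641 (running 22.6543)
  edge 7→8: √(2.2160² + 1.1052²) = 2.4763 (running 25.1306)
  edge 8→1: √(1.2788² + 7.1891²) = 7.3019 (running 32.4325)
Perimeter = 32.4325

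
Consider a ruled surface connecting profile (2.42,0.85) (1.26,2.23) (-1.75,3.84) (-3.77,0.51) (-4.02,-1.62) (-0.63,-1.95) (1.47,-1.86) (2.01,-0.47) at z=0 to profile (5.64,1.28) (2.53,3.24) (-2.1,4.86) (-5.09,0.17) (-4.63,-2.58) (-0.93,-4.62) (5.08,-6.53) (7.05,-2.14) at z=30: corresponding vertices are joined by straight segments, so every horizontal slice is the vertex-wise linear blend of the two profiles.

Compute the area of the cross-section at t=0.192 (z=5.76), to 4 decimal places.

Cross-section at t=0.192: each vertex is (1-t)·p0[i] + t·p1[i].
  v1: (1-0.192)·(2.42,0.85) + 0.192·(5.64,1.28) = (3.0382,0.9326)
  v2: (1-0.192)·(1.26,2.23) + 0.192·(2.53,3.24) = (1.5038,2.4239)
  v3: (1-0.192)·(-1.75,3.84) + 0.192·(-2.1,4.86) = (-1.8172,4.0358)
  v4: (1-0.192)·(-3.77,0.51) + 0.192·(-5.09,0.17) = (-4.0234,0.4447)
  v5: (1-0.192)·(-4.02,-1.62) + 0.192·(-4.63,-2.58) = (-4.1371,-1.8043)
  v6: (1-0.192)·(-0.63,-1.95) + 0.192·(-0.93,-4.62) = (-0.6876,-2.4626)
  v7: (1-0.192)·(1.47,-1.86) + 0.192·(5.08,-6.53) = (2.1631,-2.7566)
  v8: (1-0.192)·(2.01,-0.47) + 0.192·(7.05,-2.14) = (2.9777,-0.7906)
Shoelace sum Σ(x_i·y_{i+1} − x_{i+1}·y_i):
  i=1: 3.0382·2.4239 − 1.5038·0.9326 = +5.9620 (running +5.9620)
  i=2: 1.5038·4.0358 − -1.8172·2.4239 = +10.4740 (running +16.4360)
  i=3: -1.8172·0.4447 − -4.0234·4.0358 = +15.4298 (running +31.8658)
  i=4: -4.0234·-1.8043 − -4.1371·0.4447 = +9.0994 (running +40.9653)
  i=5: -4.1371·-2.4626 − -0.6876·-1.8043 = +8.9476 (running +49.9129)
  i=6: -0.6876·-2.7566 − 2.1631·-2.4626 = +7.2225 (running +57.1353)
  i=7: 2.1631·-0.7906 − 2.9777·-2.7566 = +6.4981 (running +63.6335)
  i=8: 2.9777·0.9326 − 3.0382·-0.7906 = +5.1790 (running +68.8125)
Area = |Σ|/2 = |68.8125|/2 = 34.4062

Area at t=0.192: 34.4062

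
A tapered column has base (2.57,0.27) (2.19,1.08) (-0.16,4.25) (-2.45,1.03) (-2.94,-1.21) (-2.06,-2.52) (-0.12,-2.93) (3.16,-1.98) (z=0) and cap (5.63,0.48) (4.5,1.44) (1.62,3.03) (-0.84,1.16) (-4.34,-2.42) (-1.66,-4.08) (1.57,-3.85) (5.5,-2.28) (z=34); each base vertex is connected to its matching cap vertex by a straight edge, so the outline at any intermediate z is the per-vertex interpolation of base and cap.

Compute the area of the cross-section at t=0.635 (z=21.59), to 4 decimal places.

Cross-section at t=0.635: each vertex is (1-t)·p0[i] + t·p1[i].
  v1: (1-0.635)·(2.57,0.27) + 0.635·(5.63,0.48) = (4.5131,0.4033)
  v2: (1-0.635)·(2.19,1.08) + 0.635·(4.5,1.44) = (3.6568,1.3086)
  v3: (1-0.635)·(-0.16,4.25) + 0.635·(1.62,3.03) = (0.9703,3.4753)
  v4: (1-0.635)·(-2.45,1.03) + 0.635·(-0.84,1.16) = (-1.4276,1.1125)
  v5: (1-0.635)·(-2.94,-1.21) + 0.635·(-4.34,-2.42) = (-3.8290,-1.9783)
  v6: (1-0.635)·(-2.06,-2.52) + 0.635·(-1.66,-4.08) = (-1.8060,-3.5106)
  v7: (1-0.635)·(-0.12,-2.93) + 0.635·(1.57,-3.85) = (0.9532,-3.5142)
  v8: (1-0.635)·(3.16,-1.98) + 0.635·(5.5,-2.28) = (4.6459,-2.1705)
Shoelace sum Σ(x_i·y_{i+1} − x_{i+1}·y_i):
  i=1: 4.5131·1.3086 − 3.6568·0.4033 = +4.4309 (running +4.4309)
  i=2: 3.6568·3.4753 − 0.9703·1.3086 = +11.4389 (running +15.8698)
  i=3: 0.9703·1.1125 − -1.4276·3.4753 = +6.0410 (running +21.9108)
  i=4: -1.4276·-1.9783 − -3.8290·1.1125 = +7.0843 (running +28.9951)
  i=5: -3.8290·-3.5106 − -1.8060·-1.9783 = +9.8692 (running +38.8643)
  i=6: -1.8060·-3.5142 − 0.9532·-3.5106 = +9.6928 (running +48.5571)
  i=7: 0.9532·-2.1705 − 4.6459·-3.5142 = +14.2578 (running +62.8149)
  i=8: 4.6459·0.4033 − 4.5131·-2.1705 = +11.6696 (running +74.4845)
Area = |Σ|/2 = |74.4845|/2 = 37.2423

Area at t=0.635: 37.2423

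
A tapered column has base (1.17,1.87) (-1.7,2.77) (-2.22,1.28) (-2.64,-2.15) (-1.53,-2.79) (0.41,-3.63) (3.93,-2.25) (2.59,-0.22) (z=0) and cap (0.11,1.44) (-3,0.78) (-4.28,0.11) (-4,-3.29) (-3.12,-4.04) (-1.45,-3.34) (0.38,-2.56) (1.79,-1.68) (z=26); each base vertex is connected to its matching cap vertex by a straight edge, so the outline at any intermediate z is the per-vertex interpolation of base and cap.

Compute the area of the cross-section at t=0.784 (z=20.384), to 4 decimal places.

Area at t=0.784: 22.7906

Cross-section at t=0.784: each vertex is (1-t)·p0[i] + t·p1[i].
  v1: (1-0.784)·(1.17,1.87) + 0.784·(0.11,1.44) = (0.3390,1.5329)
  v2: (1-0.784)·(-1.7,2.77) + 0.784·(-3,0.78) = (-2.7192,1.2098)
  v3: (1-0.784)·(-2.22,1.28) + 0.784·(-4.28,0.11) = (-3.8350,0.3627)
  v4: (1-0.784)·(-2.64,-2.15) + 0.784·(-4,-3.29) = (-3.7062,-3.0438)
  v5: (1-0.784)·(-1.53,-2.79) + 0.784·(-3.12,-4.04) = (-2.7766,-3.7700)
  v6: (1-0.784)·(0.41,-3.63) + 0.784·(-1.45,-3.34) = (-1.0482,-3.4026)
  v7: (1-0.784)·(3.93,-2.25) + 0.784·(0.38,-2.56) = (1.1468,-2.4930)
  v8: (1-0.784)·(2.59,-0.22) + 0.784·(1.79,-1.68) = (1.9628,-1.3646)
Shoelace sum Σ(x_i·y_{i+1} − x_{i+1}·y_i):
  i=1: 0.3390·1.2098 − -2.7192·1.5329 = +4.5783 (running +4.5783)
  i=2: -2.7192·0.3627 − -3.8350·1.2098 = +3.6535 (running +8.2318)
  i=3: -3.8350·-3.0438 − -3.7062·0.3627 = +13.0173 (running +21.2490)
  i=4: -3.7062·-3.7700 − -2.7766·-3.0438 = +5.5213 (running +26.7704)
  i=5: -2.7766·-3.4026 − -1.0482·-3.7700 = +5.4958 (running +32.2662)
  i=6: -1.0482·-2.4930 − 1.1468·-3.4026 = +6.5155 (running +38.7816)
  i=7: 1.1468·-1.3646 − 1.9628·-2.4930 = +3.3284 (running +42.1100)
  i=8: 1.9628·1.5329 − 0.3390·-1.3646 = +3.4713 (running +45.5813)
Area = |Σ|/2 = |45.5813|/2 = 22.7906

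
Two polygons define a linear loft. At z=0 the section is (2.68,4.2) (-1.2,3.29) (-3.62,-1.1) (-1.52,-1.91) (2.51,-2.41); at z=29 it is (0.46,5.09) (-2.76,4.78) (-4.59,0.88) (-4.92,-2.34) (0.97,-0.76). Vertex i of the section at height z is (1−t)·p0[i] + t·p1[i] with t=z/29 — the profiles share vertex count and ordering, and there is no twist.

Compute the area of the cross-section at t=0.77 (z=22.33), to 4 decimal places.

Cross-section at t=0.77: each vertex is (1-t)·p0[i] + t·p1[i].
  v1: (1-0.77)·(2.68,4.2) + 0.77·(0.46,5.09) = (0.9706,4.8853)
  v2: (1-0.77)·(-1.2,3.29) + 0.77·(-2.76,4.78) = (-2.4012,4.4373)
  v3: (1-0.77)·(-3.62,-1.1) + 0.77·(-4.59,0.88) = (-4.3669,0.4246)
  v4: (1-0.77)·(-1.52,-1.91) + 0.77·(-4.92,-2.34) = (-4.1380,-2.2411)
  v5: (1-0.77)·(2.51,-2.41) + 0.77·(0.97,-0.76) = (1.3242,-1.1395)
Shoelace sum Σ(x_i·y_{i+1} − x_{i+1}·y_i):
  i=1: 0.9706·4.4373 − -2.4012·4.8853 = +16.0374 (running +16.0374)
  i=2: -2.4012·0.4246 − -4.3669·4.4373 = +18.3577 (running +34.3951)
  i=3: -4.3669·-2.2411 − -4.1380·0.4246 = +11.5437 (running +45.9388)
  i=4: -4.1380·-1.1395 − 1.3242·-2.2411 = +7.6829 (running +53.6217)
  i=5: 1.3242·4.8853 − 0.9706·-1.1395 = +7.5751 (running +61.1968)
Area = |Σ|/2 = |61.1968|/2 = 30.5984

Area at t=0.77: 30.5984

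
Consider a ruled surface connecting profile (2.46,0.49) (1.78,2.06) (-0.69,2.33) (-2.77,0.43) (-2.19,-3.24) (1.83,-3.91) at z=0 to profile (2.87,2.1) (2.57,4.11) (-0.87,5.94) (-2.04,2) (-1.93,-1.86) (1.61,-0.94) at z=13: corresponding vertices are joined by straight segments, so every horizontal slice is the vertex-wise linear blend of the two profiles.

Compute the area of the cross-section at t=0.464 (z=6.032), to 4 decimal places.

Cross-section at t=0.464: each vertex is (1-t)·p0[i] + t·p1[i].
  v1: (1-0.464)·(2.46,0.49) + 0.464·(2.87,2.1) = (2.6502,1.2370)
  v2: (1-0.464)·(1.78,2.06) + 0.464·(2.57,4.11) = (2.1466,3.0112)
  v3: (1-0.464)·(-0.69,2.33) + 0.464·(-0.87,5.94) = (-0.7735,4.0050)
  v4: (1-0.464)·(-2.77,0.43) + 0.464·(-2.04,2) = (-2.4313,1.1585)
  v5: (1-0.464)·(-2.19,-3.24) + 0.464·(-1.93,-1.86) = (-2.0694,-2.5997)
  v6: (1-0.464)·(1.83,-3.91) + 0.464·(1.61,-0.94) = (1.7279,-2.5319)
Shoelace sum Σ(x_i·y_{i+1} − x_{i+1}·y_i):
  i=1: 2.6502·3.0112 − 2.1466·1.2370 = +5.3250 (running +5.3250)
  i=2: 2.1466·4.0050 − -0.7735·3.0112 = +10.9263 (running +16.2513)
  i=3: -0.7735·1.1585 − -2.4313·4.0050 = +8.8413 (running +25.0926)
  i=4: -2.4313·-2.5997 − -2.0694·1.1585 = +8.7179 (running +33.8104)
  i=5: -2.0694·-2.5319 − 1.7279·-2.5997 = +9.7315 (running +43.5419)
  i=6: 1.7279·1.2370 − 2.6502·-2.5319 = +8.8477 (running +52.3896)
Area = |Σ|/2 = |52.3896|/2 = 26.1948

Area at t=0.464: 26.1948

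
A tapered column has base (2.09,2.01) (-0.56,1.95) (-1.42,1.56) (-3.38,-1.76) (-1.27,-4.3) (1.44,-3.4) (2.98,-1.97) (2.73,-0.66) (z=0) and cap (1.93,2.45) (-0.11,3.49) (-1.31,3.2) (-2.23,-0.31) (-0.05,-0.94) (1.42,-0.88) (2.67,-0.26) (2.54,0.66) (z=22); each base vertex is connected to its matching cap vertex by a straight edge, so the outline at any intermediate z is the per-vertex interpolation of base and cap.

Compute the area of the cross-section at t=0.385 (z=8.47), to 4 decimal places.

Cross-section at t=0.385: each vertex is (1-t)·p0[i] + t·p1[i].
  v1: (1-0.385)·(2.09,2.01) + 0.385·(1.93,2.45) = (2.0284,2.1794)
  v2: (1-0.385)·(-0.56,1.95) + 0.385·(-0.11,3.49) = (-0.3868,2.5429)
  v3: (1-0.385)·(-1.42,1.56) + 0.385·(-1.31,3.2) = (-1.3777,2.1914)
  v4: (1-0.385)·(-3.38,-1.76) + 0.385·(-2.23,-0.31) = (-2.9373,-1.2018)
  v5: (1-0.385)·(-1.27,-4.3) + 0.385·(-0.05,-0.94) = (-0.8003,-3.0064)
  v6: (1-0.385)·(1.44,-3.4) + 0.385·(1.42,-0.88) = (1.4323,-2.4298)
  v7: (1-0.385)·(2.98,-1.97) + 0.385·(2.67,-0.26) = (2.8606,-1.3116)
  v8: (1-0.385)·(2.73,-0.66) + 0.385·(2.54,0.66) = (2.6568,-0.1518)
Shoelace sum Σ(x_i·y_{i+1} − x_{i+1}·y_i):
  i=1: 2.0284·2.5429 − -0.3868·2.1794 = +6.0009 (running +6.0009)
  i=2: -0.3868·2.1914 − -1.3777·2.5429 = +2.6557 (running +8.6566)
  i=3: -1.3777·-1.2018 − -2.9373·2.1914 = +8.0923 (running +16.7489)
  i=4: -2.9373·-3.0064 − -0.8003·-1.2018 = +7.8688 (running +24.6177)
  i=5: -0.8003·-2.4298 − 1.4323·-3.0064 = +6.2506 (running +30.8683)
  i=6: 1.4323·-1.3116 − 2.8606·-2.4298 = +5.0721 (running +35.9404)
  i=7: 2.8606·-0.1518 − 2.6568·-1.3116 = +3.0506 (running +38.9910)
  i=8: 2.6568·2.1794 − 2.0284·-0.1518 = +6.0983 (running +45.0893)
Area = |Σ|/2 = |45.0893|/2 = 22.5446

Area at t=0.385: 22.5446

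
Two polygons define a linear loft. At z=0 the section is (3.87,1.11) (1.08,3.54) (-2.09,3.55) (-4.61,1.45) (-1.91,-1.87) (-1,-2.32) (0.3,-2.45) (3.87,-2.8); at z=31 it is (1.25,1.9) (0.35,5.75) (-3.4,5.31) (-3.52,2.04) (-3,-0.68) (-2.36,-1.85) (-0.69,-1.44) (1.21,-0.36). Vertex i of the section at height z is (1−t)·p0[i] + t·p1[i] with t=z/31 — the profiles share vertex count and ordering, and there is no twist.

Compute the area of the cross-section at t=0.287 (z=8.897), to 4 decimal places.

Area at t=0.287: 36.2113

Cross-section at t=0.287: each vertex is (1-t)·p0[i] + t·p1[i].
  v1: (1-0.287)·(3.87,1.11) + 0.287·(1.25,1.9) = (3.1181,1.3367)
  v2: (1-0.287)·(1.08,3.54) + 0.287·(0.35,5.75) = (0.8705,4.1743)
  v3: (1-0.287)·(-2.09,3.55) + 0.287·(-3.4,5.31) = (-2.4660,4.0551)
  v4: (1-0.287)·(-4.61,1.45) + 0.287·(-3.52,2.04) = (-4.2972,1.6193)
  v5: (1-0.287)·(-1.91,-1.87) + 0.287·(-3,-0.68) = (-2.2228,-1.5285)
  v6: (1-0.287)·(-1,-2.32) + 0.287·(-2.36,-1.85) = (-1.3903,-2.1851)
  v7: (1-0.287)·(0.3,-2.45) + 0.287·(-0.69,-1.44) = (0.0159,-2.1601)
  v8: (1-0.287)·(3.87,-2.8) + 0.287·(1.21,-0.36) = (3.1066,-2.0997)
Shoelace sum Σ(x_i·y_{i+1} − x_{i+1}·y_i):
  i=1: 3.1181·4.1743 − 0.8705·1.3367 = +11.8520 (running +11.8520)
  i=2: 0.8705·4.0551 − -2.4660·4.1743 = +13.8236 (running +25.6756)
  i=3: -2.4660·1.6193 − -4.2972·4.0551 = +13.4323 (running +39.1079)
  i=4: -4.2972·-1.5285 − -2.2228·1.6193 = +10.1676 (running +49.2755)
  i=5: -2.2228·-2.1851 − -1.3903·-1.5285 = +2.7321 (running +52.0076)
  i=6: -1.3903·-2.1601 − 0.0159·-2.1851 = +3.0379 (running +55.0455)
  i=7: 0.0159·-2.0997 − 3.1066·-2.1601 = +6.6773 (running +61.7228)
  i=8: 3.1066·1.3367 − 3.1181·-2.0997 = +10.6997 (running +72.4225)
Area = |Σ|/2 = |72.4225|/2 = 36.2113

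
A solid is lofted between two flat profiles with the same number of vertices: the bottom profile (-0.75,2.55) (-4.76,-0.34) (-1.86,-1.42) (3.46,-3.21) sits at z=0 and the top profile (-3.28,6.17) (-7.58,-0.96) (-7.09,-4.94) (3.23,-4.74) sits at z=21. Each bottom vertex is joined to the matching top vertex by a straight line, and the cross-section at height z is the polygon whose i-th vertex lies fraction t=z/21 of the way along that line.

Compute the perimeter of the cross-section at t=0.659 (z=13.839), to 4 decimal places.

Perimeter at t=0.659: 29.7596

Cross-section at t=0.659: each vertex is (1-t)·p0[i] + t·p1[i].
  v1: (1-0.659)·(-0.75,2.55) + 0.659·(-3.28,6.17) = (-2.4173,4.9356)
  v2: (1-0.659)·(-4.76,-0.34) + 0.659·(-7.58,-0.96) = (-6.6184,-0.7486)
  v3: (1-0.659)·(-1.86,-1.42) + 0.659·(-7.09,-4.94) = (-5.3066,-3.7397)
  v4: (1-0.659)·(3.46,-3.21) + 0.659·(3.23,-4.74) = (3.3084,-4.2183)
Perimeter = Σ |v_{i+1} − v_i|:
  edge 1→2: √(-4.2011² + -5.6842²) = 7.0682 (running 7.0682)
  edge 2→3: √(1.3118² + -2.9911²) = 3.2661 (running 10.3343)
  edge 3→4: √(8.6150² + -0.4786²) = 8.6283 (running 18.9626)
  edge 4→1: √(-5.7257² + 9.1539²) = 10.7971 (running 29.7596)
Perimeter = 29.7596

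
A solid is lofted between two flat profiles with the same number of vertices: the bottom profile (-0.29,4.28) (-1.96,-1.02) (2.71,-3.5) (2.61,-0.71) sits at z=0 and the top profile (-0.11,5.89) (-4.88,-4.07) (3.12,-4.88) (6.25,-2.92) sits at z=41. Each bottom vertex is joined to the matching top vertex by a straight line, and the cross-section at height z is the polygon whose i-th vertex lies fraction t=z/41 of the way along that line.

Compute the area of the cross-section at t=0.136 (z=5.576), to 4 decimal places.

Area at t=0.136: 23.0014

Cross-section at t=0.136: each vertex is (1-t)·p0[i] + t·p1[i].
  v1: (1-0.136)·(-0.29,4.28) + 0.136·(-0.11,5.89) = (-0.2655,4.4990)
  v2: (1-0.136)·(-1.96,-1.02) + 0.136·(-4.88,-4.07) = (-2.3571,-1.4348)
  v3: (1-0.136)·(2.71,-3.5) + 0.136·(3.12,-4.88) = (2.7658,-3.6877)
  v4: (1-0.136)·(2.61,-0.71) + 0.136·(6.25,-2.92) = (3.1050,-1.0106)
Shoelace sum Σ(x_i·y_{i+1} − x_{i+1}·y_i):
  i=1: -0.2655·-1.4348 − -2.3571·4.4990 = +10.9856 (running +10.9856)
  i=2: -2.3571·-3.6877 − 2.7658·-1.4348 = +12.6606 (running +23.6462)
  i=3: 2.7658·-1.0106 − 3.1050·-3.6877 = +8.6554 (running +32.3016)
  i=4: 3.1050·4.4990 − -0.2655·-1.0106 = +13.7011 (running +46.0027)
Area = |Σ|/2 = |46.0027|/2 = 23.0014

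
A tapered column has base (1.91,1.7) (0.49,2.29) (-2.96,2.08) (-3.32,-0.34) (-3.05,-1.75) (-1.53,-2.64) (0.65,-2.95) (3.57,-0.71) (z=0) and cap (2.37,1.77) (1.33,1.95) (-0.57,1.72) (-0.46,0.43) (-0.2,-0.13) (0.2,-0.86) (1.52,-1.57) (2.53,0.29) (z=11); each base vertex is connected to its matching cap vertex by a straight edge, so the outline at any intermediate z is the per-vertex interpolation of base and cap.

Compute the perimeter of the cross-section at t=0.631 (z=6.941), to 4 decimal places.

Perimeter at t=0.631: 13.7854

Cross-section at t=0.631: each vertex is (1-t)·p0[i] + t·p1[i].
  v1: (1-0.631)·(1.91,1.7) + 0.631·(2.37,1.77) = (2.2003,1.7442)
  v2: (1-0.631)·(0.49,2.29) + 0.631·(1.33,1.95) = (1.0200,2.0755)
  v3: (1-0.631)·(-2.96,2.08) + 0.631·(-0.57,1.72) = (-1.4519,1.8528)
  v4: (1-0.631)·(-3.32,-0.34) + 0.631·(-0.46,0.43) = (-1.5153,0.1459)
  v5: (1-0.631)·(-3.05,-1.75) + 0.631·(-0.2,-0.13) = (-1.2516,-0.7278)
  v6: (1-0.631)·(-1.53,-2.64) + 0.631·(0.2,-0.86) = (-0.4384,-1.5168)
  v7: (1-0.631)·(0.65,-2.95) + 0.631·(1.52,-1.57) = (1.1990,-2.0792)
  v8: (1-0.631)·(3.57,-0.71) + 0.631·(2.53,0.29) = (2.9138,-0.0790)
Perimeter = Σ |v_{i+1} − v_i|:
  edge 1→2: √(-1.1802² + 0.3313²) = 1.2258 (running 1.2258)
  edge 2→3: √(-2.4719² + -0.2226²) = 2.4820 (running 3.7078)
  edge 3→4: √(-0.0634² + -1.7070²) = 1.7081 (running 5.4159)
  edge 4→5: √(0.2637² + -0.8737²) = 0.9126 (running 6.3285)
  edge 5→6: √(0.8133² + -0.7890²) = 1.1331 (running 7.4617)
  edge 6→7: √(1.6373² + -0.5624²) = 1.7312 (running 9.1929)
  edge 7→8: √(1.7148² + 2.0002²) = 2.6347 (running 11.8275)
  edge 8→1: √(-0.7135² + 1.8232²) = 1.9578 (running 13.7854)
Perimeter = 13.7854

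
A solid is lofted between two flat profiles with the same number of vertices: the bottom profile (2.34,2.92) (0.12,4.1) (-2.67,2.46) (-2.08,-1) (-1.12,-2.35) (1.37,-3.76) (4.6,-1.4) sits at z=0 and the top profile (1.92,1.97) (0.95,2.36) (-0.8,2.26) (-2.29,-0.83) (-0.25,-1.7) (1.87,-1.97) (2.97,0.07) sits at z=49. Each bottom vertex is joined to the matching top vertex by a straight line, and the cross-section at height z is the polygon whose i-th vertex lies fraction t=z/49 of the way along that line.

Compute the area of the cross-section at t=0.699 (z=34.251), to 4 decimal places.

Cross-section at t=0.699: each vertex is (1-t)·p0[i] + t·p1[i].
  v1: (1-0.699)·(2.34,2.92) + 0.699·(1.92,1.97) = (2.0464,2.2560)
  v2: (1-0.699)·(0.12,4.1) + 0.699·(0.95,2.36) = (0.7002,2.8837)
  v3: (1-0.699)·(-2.67,2.46) + 0.699·(-0.8,2.26) = (-1.3629,2.3202)
  v4: (1-0.699)·(-2.08,-1) + 0.699·(-2.29,-0.83) = (-2.2268,-0.8812)
  v5: (1-0.699)·(-1.12,-2.35) + 0.699·(-0.25,-1.7) = (-0.5119,-1.8957)
  v6: (1-0.699)·(1.37,-3.76) + 0.699·(1.87,-1.97) = (1.7195,-2.5088)
  v7: (1-0.699)·(4.6,-1.4) + 0.699·(2.97,0.07) = (3.4606,-0.3725)
Shoelace sum Σ(x_i·y_{i+1} − x_{i+1}·y_i):
  i=1: 2.0464·2.8837 − 0.7002·2.2560 = +4.3218 (running +4.3218)
  i=2: 0.7002·2.3202 − -1.3629·2.8837 = +5.5547 (running +9.8765)
  i=3: -1.3629·-0.8812 − -2.2268·2.3202 = +6.3675 (running +16.2440)
  i=4: -2.2268·-1.8957 − -0.5119·-0.8812 = +3.7702 (running +20.0142)
  i=5: -0.5119·-2.5088 − 1.7195·-1.8957 = +4.5437 (running +24.5579)
  i=6: 1.7195·-0.3725 − 3.4606·-2.5088 = +8.0415 (running +32.5995)
  i=7: 3.4606·2.2560 − 2.0464·-0.3725 = +8.5692 (running +41.1687)
Area = |Σ|/2 = |41.1687|/2 = 20.5843

Area at t=0.699: 20.5843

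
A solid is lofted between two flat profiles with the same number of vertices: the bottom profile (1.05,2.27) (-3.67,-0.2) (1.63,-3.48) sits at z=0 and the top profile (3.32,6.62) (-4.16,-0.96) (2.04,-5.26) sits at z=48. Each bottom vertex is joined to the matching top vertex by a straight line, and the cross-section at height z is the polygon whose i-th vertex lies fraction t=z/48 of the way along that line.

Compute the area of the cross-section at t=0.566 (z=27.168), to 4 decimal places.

Area at t=0.566: 27.6919

Cross-section at t=0.566: each vertex is (1-t)·p0[i] + t·p1[i].
  v1: (1-0.566)·(1.05,2.27) + 0.566·(3.32,6.62) = (2.3348,4.7321)
  v2: (1-0.566)·(-3.67,-0.2) + 0.566·(-4.16,-0.96) = (-3.9473,-0.6302)
  v3: (1-0.566)·(1.63,-3.48) + 0.566·(2.04,-5.26) = (1.8621,-4.4875)
Shoelace sum Σ(x_i·y_{i+1} − x_{i+1}·y_i):
  i=1: 2.3348·-0.6302 − -3.9473·4.7321 = +17.2079 (running +17.2079)
  i=2: -3.9473·-4.4875 − 1.8621·-0.6302 = +18.8870 (running +36.0949)
  i=3: 1.8621·4.7321 − 2.3348·-4.4875 = +19.2889 (running +55.3838)
Area = |Σ|/2 = |55.3838|/2 = 27.6919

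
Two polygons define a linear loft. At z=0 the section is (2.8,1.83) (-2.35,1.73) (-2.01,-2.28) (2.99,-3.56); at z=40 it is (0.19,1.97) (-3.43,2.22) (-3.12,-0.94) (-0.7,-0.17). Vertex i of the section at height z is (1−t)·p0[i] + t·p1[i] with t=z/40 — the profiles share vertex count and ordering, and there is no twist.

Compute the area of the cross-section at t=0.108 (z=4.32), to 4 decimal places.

Area at t=0.108: 21.6328

Cross-section at t=0.108: each vertex is (1-t)·p0[i] + t·p1[i].
  v1: (1-0.108)·(2.8,1.83) + 0.108·(0.19,1.97) = (2.5181,1.8451)
  v2: (1-0.108)·(-2.35,1.73) + 0.108·(-3.43,2.22) = (-2.4666,1.7829)
  v3: (1-0.108)·(-2.01,-2.28) + 0.108·(-3.12,-0.94) = (-2.1299,-2.1353)
  v4: (1-0.108)·(2.99,-3.56) + 0.108·(-0.7,-0.17) = (2.5915,-3.1939)
Shoelace sum Σ(x_i·y_{i+1} − x_{i+1}·y_i):
  i=1: 2.5181·1.7829 − -2.4666·1.8451 = +9.0409 (running +9.0409)
  i=2: -2.4666·-2.1353 − -2.1299·1.7829 = +9.0644 (running +18.1052)
  i=3: -2.1299·-3.1939 − 2.5915·-2.1353 = +12.3361 (running +30.4413)
  i=4: 2.5915·1.8451 − 2.5181·-3.1939 = +12.8242 (running +43.2655)
Area = |Σ|/2 = |43.2655|/2 = 21.6328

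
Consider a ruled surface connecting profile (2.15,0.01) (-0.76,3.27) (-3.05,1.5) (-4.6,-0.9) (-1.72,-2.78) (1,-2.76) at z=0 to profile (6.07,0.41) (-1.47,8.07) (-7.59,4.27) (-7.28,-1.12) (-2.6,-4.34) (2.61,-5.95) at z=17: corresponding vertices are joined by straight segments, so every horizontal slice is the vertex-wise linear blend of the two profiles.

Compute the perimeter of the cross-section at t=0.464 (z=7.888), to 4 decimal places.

Perimeter at t=0.464: 29.4499

Cross-section at t=0.464: each vertex is (1-t)·p0[i] + t·p1[i].
  v1: (1-0.464)·(2.15,0.01) + 0.464·(6.07,0.41) = (3.9689,0.1956)
  v2: (1-0.464)·(-0.76,3.27) + 0.464·(-1.47,8.07) = (-1.0894,5.4972)
  v3: (1-0.464)·(-3.05,1.5) + 0.464·(-7.59,4.27) = (-5.1566,2.7853)
  v4: (1-0.464)·(-4.6,-0.9) + 0.464·(-7.28,-1.12) = (-5.8435,-1.0021)
  v5: (1-0.464)·(-1.72,-2.78) + 0.464·(-2.6,-4.34) = (-2.1283,-3.5038)
  v6: (1-0.464)·(1,-2.76) + 0.464·(2.61,-5.95) = (1.7470,-4.2402)
Perimeter = Σ |v_{i+1} − v_i|:
  edge 1→2: √(-5.0583² + 5.3016²) = 7.3276 (running 7.3276)
  edge 2→3: √(-4.0671² + -2.7119²) = 4.8884 (running 12.2159)
  edge 3→4: √(-0.6870² + -3.7874²) = 3.8492 (running 16.0651)
  edge 4→5: √(3.7152² + -2.5018²) = 4.4790 (running 20.5441)
  edge 5→6: √(3.8754² + -0.7363²) = 3.9447 (running 24.4888)
  edge 6→1: √(2.2218² + 4.4358²) = 4.9611 (running 29.4499)
Perimeter = 29.4499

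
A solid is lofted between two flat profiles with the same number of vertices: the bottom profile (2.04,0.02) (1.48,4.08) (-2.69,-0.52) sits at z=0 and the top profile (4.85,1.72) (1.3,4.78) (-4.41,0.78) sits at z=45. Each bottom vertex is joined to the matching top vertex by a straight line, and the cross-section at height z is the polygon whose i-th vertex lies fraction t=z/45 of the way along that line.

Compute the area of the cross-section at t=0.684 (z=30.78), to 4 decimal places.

Cross-section at t=0.684: each vertex is (1-t)·p0[i] + t·p1[i].
  v1: (1-0.684)·(2.04,0.02) + 0.684·(4.85,1.72) = (3.9620,1.1828)
  v2: (1-0.684)·(1.48,4.08) + 0.684·(1.3,4.78) = (1.3569,4.5588)
  v3: (1-0.684)·(-2.69,-0.52) + 0.684·(-4.41,0.78) = (-3.8665,0.3692)
Shoelace sum Σ(x_i·y_{i+1} − x_{i+1}·y_i):
  i=1: 3.9620·4.5588 − 1.3569·1.1828 = +16.4572 (running +16.4572)
  i=2: 1.3569·0.3692 − -3.8665·4.5588 = +18.1275 (running +34.5847)
  i=3: -3.8665·1.1828 − 3.9620·0.3692 = -6.0361 (running +28.5486)
Area = |Σ|/2 = |28.5486|/2 = 14.2743

Area at t=0.684: 14.2743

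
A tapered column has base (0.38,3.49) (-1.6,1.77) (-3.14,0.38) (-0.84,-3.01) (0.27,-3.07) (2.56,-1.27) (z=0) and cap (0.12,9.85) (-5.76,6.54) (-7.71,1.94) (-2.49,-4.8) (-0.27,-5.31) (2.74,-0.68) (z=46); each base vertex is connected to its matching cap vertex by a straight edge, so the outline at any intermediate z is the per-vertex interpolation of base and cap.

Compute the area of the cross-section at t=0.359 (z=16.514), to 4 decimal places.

Cross-section at t=0.359: each vertex is (1-t)·p0[i] + t·p1[i].
  v1: (1-0.359)·(0.38,3.49) + 0.359·(0.12,9.85) = (0.2867,5.7732)
  v2: (1-0.359)·(-1.6,1.77) + 0.359·(-5.76,6.54) = (-3.0934,3.4824)
  v3: (1-0.359)·(-3.14,0.38) + 0.359·(-7.71,1.94) = (-4.7806,0.9400)
  v4: (1-0.359)·(-0.84,-3.01) + 0.359·(-2.49,-4.8) = (-1.4324,-3.6526)
  v5: (1-0.359)·(0.27,-3.07) + 0.359·(-0.27,-5.31) = (0.0761,-3.8742)
  v6: (1-0.359)·(2.56,-1.27) + 0.359·(2.74,-0.68) = (2.6246,-1.0582)
Shoelace sum Σ(x_i·y_{i+1} − x_{i+1}·y_i):
  i=1: 0.2867·3.4824 − -3.0934·5.7732 = +18.8574 (running +18.8574)
  i=2: -3.0934·0.9400 − -4.7806·3.4824 = +13.7403 (running +32.5977)
  i=3: -4.7806·-3.6526 − -1.4324·0.9400 = +18.8082 (running +51.4059)
  i=4: -1.4324·-3.8742 − 0.0761·-3.6526 = +5.8273 (running +57.2332)
  i=5: 0.0761·-1.0582 − 2.6246·-3.8742 = +10.0876 (running +67.3208)
  i=6: 2.6246·5.7732 − 0.2867·-1.0582 = +15.4559 (running +82.7767)
Area = |Σ|/2 = |82.7767|/2 = 41.3884

Area at t=0.359: 41.3884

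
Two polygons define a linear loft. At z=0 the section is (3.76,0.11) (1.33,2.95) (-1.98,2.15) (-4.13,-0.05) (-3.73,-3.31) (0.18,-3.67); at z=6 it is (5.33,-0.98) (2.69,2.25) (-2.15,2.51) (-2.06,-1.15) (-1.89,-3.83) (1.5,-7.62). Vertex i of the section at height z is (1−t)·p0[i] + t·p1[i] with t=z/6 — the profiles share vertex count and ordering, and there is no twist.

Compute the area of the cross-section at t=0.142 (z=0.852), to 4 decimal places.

Area at t=0.142: 37.1820

Cross-section at t=0.142: each vertex is (1-t)·p0[i] + t·p1[i].
  v1: (1-0.142)·(3.76,0.11) + 0.142·(5.33,-0.98) = (3.9829,-0.0448)
  v2: (1-0.142)·(1.33,2.95) + 0.142·(2.69,2.25) = (1.5231,2.8506)
  v3: (1-0.142)·(-1.98,2.15) + 0.142·(-2.15,2.51) = (-2.0041,2.2011)
  v4: (1-0.142)·(-4.13,-0.05) + 0.142·(-2.06,-1.15) = (-3.8361,-0.2062)
  v5: (1-0.142)·(-3.73,-3.31) + 0.142·(-1.89,-3.83) = (-3.4687,-3.3838)
  v6: (1-0.142)·(0.18,-3.67) + 0.142·(1.5,-7.62) = (0.3674,-4.2309)
Shoelace sum Σ(x_i·y_{i+1} − x_{i+1}·y_i):
  i=1: 3.9829·2.8506 − 1.5231·-0.0448 = +11.4220 (running +11.4220)
  i=2: 1.5231·2.2011 − -2.0041·2.8506 = +9.0656 (running +20.4875)
  i=3: -2.0041·-0.2062 − -3.8361·2.2011 = +8.8569 (running +29.3444)
  i=4: -3.8361·-3.3838 − -3.4687·-0.2062 = +12.2654 (running +41.6098)
  i=5: -3.4687·-4.2309 − 0.3674·-3.3838 = +15.9192 (running +57.5290)
  i=6: 0.3674·-0.0448 − 3.9829·-4.2309 = +16.8350 (running +74.3639)
Area = |Σ|/2 = |74.3639|/2 = 37.1820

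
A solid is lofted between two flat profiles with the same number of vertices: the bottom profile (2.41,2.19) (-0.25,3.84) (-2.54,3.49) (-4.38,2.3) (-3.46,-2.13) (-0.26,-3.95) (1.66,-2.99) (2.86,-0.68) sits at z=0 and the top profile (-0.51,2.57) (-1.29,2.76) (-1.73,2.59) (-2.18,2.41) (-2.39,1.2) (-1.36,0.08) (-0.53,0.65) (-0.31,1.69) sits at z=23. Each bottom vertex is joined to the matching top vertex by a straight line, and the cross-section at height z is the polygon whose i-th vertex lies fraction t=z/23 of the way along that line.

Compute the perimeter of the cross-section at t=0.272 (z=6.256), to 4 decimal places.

Cross-section at t=0.272: each vertex is (1-t)·p0[i] + t·p1[i].
  v1: (1-0.272)·(2.41,2.19) + 0.272·(-0.51,2.57) = (1.6158,2.2934)
  v2: (1-0.272)·(-0.25,3.84) + 0.272·(-1.29,2.76) = (-0.5329,3.5462)
  v3: (1-0.272)·(-2.54,3.49) + 0.272·(-1.73,2.59) = (-2.3197,3.2452)
  v4: (1-0.272)·(-4.38,2.3) + 0.272·(-2.18,2.41) = (-3.7816,2.3299)
  v5: (1-0.272)·(-3.46,-2.13) + 0.272·(-2.39,1.2) = (-3.1690,-1.2242)
  v6: (1-0.272)·(-0.26,-3.95) + 0.272·(-1.36,0.08) = (-0.5592,-2.8538)
  v7: (1-0.272)·(1.66,-2.99) + 0.272·(-0.53,0.65) = (1.0643,-1.9999)
  v8: (1-0.272)·(2.86,-0.68) + 0.272·(-0.31,1.69) = (1.9978,-0.0354)
Perimeter = Σ |v_{i+1} − v_i|:
  edge 1→2: √(-2.1486² + 1.2529²) = 2.4872 (running 2.4872)
  edge 2→3: √(-1.7868² + -0.3010²) = 1.8120 (running 4.2992)
  edge 3→4: √(-1.4619² + -0.9153²) = 1.7248 (running 6.0240)
  edge 4→5: √(0.6126² + -3.5542²) = 3.6066 (running 9.6306)
  edge 5→6: √(2.6098² + -1.6296²) = 3.0768 (running 12.7074)
  edge 6→7: √(1.6235² + 0.8539²) = 1.8344 (running 14.5418)
  edge 7→8: √(0.9334² + 1.9646²) = 2.1750 (running 16.7168)
  edge 8→1: √(-0.3820² + 2.3287²) = 2.3598 (running 19.0766)
Perimeter = 19.0766

Perimeter at t=0.272: 19.0766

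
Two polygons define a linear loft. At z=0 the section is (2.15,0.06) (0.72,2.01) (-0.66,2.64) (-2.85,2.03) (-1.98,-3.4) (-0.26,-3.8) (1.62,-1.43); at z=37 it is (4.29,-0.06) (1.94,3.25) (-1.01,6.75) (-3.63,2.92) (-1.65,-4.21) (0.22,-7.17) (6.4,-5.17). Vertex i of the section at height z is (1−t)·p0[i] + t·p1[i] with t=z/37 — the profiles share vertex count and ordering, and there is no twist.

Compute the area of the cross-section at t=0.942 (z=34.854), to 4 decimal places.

Cross-section at t=0.942: each vertex is (1-t)·p0[i] + t·p1[i].
  v1: (1-0.942)·(2.15,0.06) + 0.942·(4.29,-0.06) = (4.1659,-0.0530)
  v2: (1-0.942)·(0.72,2.01) + 0.942·(1.94,3.25) = (1.8692,3.1781)
  v3: (1-0.942)·(-0.66,2.64) + 0.942·(-1.01,6.75) = (-0.9897,6.5116)
  v4: (1-0.942)·(-2.85,2.03) + 0.942·(-3.63,2.92) = (-3.5848,2.8684)
  v5: (1-0.942)·(-1.98,-3.4) + 0.942·(-1.65,-4.21) = (-1.6691,-4.1630)
  v6: (1-0.942)·(-0.26,-3.8) + 0.942·(0.22,-7.17) = (0.1922,-6.9745)
  v7: (1-0.942)·(1.62,-1.43) + 0.942·(6.4,-5.17) = (6.1228,-4.9531)
Shoelace sum Σ(x_i·y_{i+1} − x_{i+1}·y_i):
  i=1: 4.1659·3.1781 − 1.8692·-0.0530 = +13.3386 (running +13.3386)
  i=2: 1.8692·6.5116 − -0.9897·3.1781 = +15.3171 (running +28.6558)
  i=3: -0.9897·2.8684 − -3.5848·6.5116 = +20.5038 (running +49.1595)
  i=4: -3.5848·-4.1630 − -1.6691·2.8684 = +19.7112 (running +68.8707)
  i=5: -1.6691·-6.9745 − 0.1922·-4.1630 = +12.4414 (running +81.3121)
  i=6: 0.1922·-4.9531 − 6.1228·-6.9745 = +41.7517 (running +123.0638)
  i=7: 6.1228·-0.0530 − 4.1659·-4.9531 = +20.3092 (running +143.3730)
Area = |Σ|/2 = |143.3730|/2 = 71.6865

Area at t=0.942: 71.6865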